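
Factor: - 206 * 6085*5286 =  - 2^2*3^1*5^1*103^1*881^1*1217^1=- 6626053860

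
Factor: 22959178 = 2^1 * 11^1 * 1043599^1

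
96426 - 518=95908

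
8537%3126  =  2285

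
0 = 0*731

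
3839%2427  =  1412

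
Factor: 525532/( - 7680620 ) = - 131383/1920155 = - 5^( - 1)*7^1*23^( - 1)*59^( - 1)*137^2*283^( - 1 )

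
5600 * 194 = 1086400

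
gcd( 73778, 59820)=1994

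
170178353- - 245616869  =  415795222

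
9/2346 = 3/782 =0.00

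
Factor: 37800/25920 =2^(  -  3)*3^ (  -  1)*5^1*7^1 = 35/24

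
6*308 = 1848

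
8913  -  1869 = 7044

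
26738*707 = 18903766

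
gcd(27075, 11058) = 57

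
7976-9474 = - 1498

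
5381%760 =61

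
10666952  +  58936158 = 69603110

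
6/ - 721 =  - 1  +  715/721 =- 0.01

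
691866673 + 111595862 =803462535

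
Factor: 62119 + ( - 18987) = 2^2*41^1  *263^1= 43132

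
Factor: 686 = 2^1*7^3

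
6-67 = -61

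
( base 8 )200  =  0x80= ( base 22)5I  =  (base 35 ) 3N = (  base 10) 128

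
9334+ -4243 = 5091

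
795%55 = 25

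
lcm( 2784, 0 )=0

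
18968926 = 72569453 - 53600527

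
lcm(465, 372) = 1860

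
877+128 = 1005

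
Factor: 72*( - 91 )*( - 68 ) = 445536 = 2^5*3^2*7^1*13^1 * 17^1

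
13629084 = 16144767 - 2515683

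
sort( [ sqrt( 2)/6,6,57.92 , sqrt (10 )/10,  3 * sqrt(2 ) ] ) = [ sqrt(2 )/6 , sqrt(10 ) /10,3*sqrt ( 2),6, 57.92]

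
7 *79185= 554295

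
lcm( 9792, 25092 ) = 401472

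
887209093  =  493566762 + 393642331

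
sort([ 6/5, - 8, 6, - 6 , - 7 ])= [ - 8, - 7, - 6,6/5,6 ]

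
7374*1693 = 12484182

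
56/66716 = 14/16679=0.00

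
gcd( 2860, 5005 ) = 715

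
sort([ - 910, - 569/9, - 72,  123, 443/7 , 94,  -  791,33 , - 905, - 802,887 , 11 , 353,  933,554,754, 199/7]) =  [  -  910, - 905,-802, - 791,-72 , - 569/9,  11,199/7,33,443/7,94, 123,353,554,754,887,933] 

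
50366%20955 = 8456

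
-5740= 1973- 7713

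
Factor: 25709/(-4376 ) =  - 47/8 = - 2^( - 3)*47^1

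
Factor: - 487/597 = - 3^( - 1) *199^( - 1)*487^1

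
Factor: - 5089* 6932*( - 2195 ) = 2^2*5^1*7^1*439^1 * 727^1*1733^1 = 77432900860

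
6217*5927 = 36848159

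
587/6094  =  587/6094  =  0.10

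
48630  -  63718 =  - 15088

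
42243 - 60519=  - 18276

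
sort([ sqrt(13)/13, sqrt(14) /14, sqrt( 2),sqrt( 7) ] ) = [ sqrt( 14) /14, sqrt(13)/13,sqrt ( 2), sqrt( 7)]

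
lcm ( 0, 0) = 0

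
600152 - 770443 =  - 170291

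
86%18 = 14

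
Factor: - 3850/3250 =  - 77/65 = - 5^(-1)*7^1*11^1*13^( - 1 )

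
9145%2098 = 753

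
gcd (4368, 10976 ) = 112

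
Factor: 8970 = 2^1 * 3^1 * 5^1 * 13^1*23^1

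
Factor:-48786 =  - 2^1*3^1*47^1*173^1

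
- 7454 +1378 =- 6076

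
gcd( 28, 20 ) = 4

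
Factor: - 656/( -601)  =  2^4*41^1*601^ ( - 1 )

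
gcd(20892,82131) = 3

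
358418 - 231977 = 126441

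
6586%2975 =636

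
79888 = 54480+25408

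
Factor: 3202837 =11^1*291167^1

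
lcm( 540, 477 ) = 28620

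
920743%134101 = 116137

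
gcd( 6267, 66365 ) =1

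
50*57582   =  2879100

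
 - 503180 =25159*( - 20)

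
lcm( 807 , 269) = 807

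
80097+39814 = 119911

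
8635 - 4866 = 3769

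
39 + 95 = 134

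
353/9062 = 353/9062 =0.04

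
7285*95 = 692075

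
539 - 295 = 244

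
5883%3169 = 2714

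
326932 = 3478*94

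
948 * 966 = 915768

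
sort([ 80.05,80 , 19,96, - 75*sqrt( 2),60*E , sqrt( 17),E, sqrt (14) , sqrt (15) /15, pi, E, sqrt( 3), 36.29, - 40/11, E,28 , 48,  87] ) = [-75*sqrt(2 ), - 40/11,sqrt( 15 )/15,sqrt(3), E,E,E,pi , sqrt(14), sqrt(17), 19, 28,36.29, 48,  80  ,  80.05,87,96 , 60*E]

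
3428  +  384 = 3812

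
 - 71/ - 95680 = 71/95680 = 0.00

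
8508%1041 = 180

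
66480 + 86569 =153049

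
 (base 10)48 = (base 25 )1N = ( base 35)1D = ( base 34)1e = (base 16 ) 30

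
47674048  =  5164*9232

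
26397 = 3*8799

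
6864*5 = 34320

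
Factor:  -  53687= - 37^1* 1451^1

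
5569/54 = 103+7/54 = 103.13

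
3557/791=3557/791 = 4.50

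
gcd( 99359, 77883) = 13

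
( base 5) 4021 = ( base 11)425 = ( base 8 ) 777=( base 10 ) 511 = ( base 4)13333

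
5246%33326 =5246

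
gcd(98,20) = 2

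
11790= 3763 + 8027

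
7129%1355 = 354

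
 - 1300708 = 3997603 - 5298311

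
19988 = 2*9994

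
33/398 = 33/398 = 0.08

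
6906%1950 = 1056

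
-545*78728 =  - 42906760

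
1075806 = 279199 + 796607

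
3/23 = 3/23  =  0.13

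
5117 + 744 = 5861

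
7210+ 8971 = 16181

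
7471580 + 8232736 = 15704316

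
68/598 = 34/299 = 0.11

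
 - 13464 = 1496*(-9)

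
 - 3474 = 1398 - 4872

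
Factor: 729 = 3^6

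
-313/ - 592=313/592 = 0.53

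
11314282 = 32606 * 347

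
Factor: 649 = 11^1 *59^1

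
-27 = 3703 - 3730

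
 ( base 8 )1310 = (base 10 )712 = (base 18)23A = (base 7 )2035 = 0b1011001000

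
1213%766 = 447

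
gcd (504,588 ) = 84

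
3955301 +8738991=12694292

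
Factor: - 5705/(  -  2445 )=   7/3 = 3^(-1)*7^1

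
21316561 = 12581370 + 8735191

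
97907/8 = 12238+3/8 = 12238.38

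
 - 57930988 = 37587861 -95518849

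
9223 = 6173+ 3050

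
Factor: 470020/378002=710/571 = 2^1 * 5^1 * 71^1*571^(  -  1)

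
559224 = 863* 648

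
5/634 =5/634 = 0.01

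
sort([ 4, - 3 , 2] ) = [ - 3,2, 4 ]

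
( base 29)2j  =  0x4D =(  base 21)3E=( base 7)140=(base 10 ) 77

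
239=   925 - 686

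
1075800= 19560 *55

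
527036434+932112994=1459149428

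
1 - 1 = 0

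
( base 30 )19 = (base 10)39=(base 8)47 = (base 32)17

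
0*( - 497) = 0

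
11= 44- 33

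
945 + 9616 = 10561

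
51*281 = 14331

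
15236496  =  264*57714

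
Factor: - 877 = -877^1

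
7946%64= 10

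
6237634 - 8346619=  - 2108985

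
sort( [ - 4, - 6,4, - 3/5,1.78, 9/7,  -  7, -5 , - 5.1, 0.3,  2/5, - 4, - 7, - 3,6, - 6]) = [ - 7, - 7 ,-6, - 6, - 5.1, - 5,  -  4, - 4, - 3, -3/5,0.3,2/5,9/7,1.78, 4,6]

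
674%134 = 4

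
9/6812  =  9/6812 =0.00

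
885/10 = 88+1/2 = 88.50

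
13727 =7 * 1961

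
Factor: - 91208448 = - 2^8*3^2*31^1*1277^1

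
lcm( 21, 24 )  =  168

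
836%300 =236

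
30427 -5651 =24776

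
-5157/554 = - 10 + 383/554 =- 9.31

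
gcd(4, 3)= 1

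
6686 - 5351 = 1335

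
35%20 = 15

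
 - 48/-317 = 48/317 = 0.15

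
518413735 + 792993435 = 1311407170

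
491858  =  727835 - 235977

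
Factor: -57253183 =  -13^1*97^1 *45403^1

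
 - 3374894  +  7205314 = 3830420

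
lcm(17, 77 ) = 1309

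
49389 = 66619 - 17230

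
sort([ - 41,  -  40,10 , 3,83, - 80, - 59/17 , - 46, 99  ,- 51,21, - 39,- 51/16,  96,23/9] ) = [ - 80, - 51, -46, -41,- 40, - 39, - 59/17, - 51/16,23/9,3,10,21,83,96,99]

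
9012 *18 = 162216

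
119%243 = 119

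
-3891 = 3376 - 7267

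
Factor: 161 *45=7245  =  3^2 * 5^1*7^1*23^1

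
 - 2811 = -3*937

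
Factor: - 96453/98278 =-2^( - 1)*3^2*7^1  *1531^1*49139^(  -  1 )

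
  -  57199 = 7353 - 64552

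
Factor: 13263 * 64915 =3^1*5^1 * 4421^1 * 12983^1 = 860967645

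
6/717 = 2/239= 0.01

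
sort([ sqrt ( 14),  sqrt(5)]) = [sqrt ( 5)  ,  sqrt(14) ]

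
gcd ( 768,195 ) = 3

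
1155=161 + 994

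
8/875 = 8/875 =0.01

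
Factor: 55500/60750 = 74/81   =  2^1*3^( - 4 ) * 37^1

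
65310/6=10885 = 10885.00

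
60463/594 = 60463/594 = 101.79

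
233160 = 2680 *87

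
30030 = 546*55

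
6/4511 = 6/4511 = 0.00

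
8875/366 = 8875/366 = 24.25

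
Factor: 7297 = 7297^1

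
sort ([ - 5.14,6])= [-5.14,6 ]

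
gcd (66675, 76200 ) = 9525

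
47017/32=1469+9/32 = 1469.28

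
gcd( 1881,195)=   3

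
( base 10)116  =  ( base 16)74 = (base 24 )4K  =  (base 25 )4G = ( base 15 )7b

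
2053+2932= 4985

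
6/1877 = 6/1877 = 0.00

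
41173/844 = 41173/844 = 48.78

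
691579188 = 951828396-260249208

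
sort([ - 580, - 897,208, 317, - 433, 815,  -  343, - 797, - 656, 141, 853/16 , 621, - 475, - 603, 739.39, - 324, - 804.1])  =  [-897, - 804.1, - 797, - 656 ,-603,  -  580, - 475, - 433, - 343, - 324 , 853/16 , 141, 208, 317, 621,739.39,815]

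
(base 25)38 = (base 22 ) 3H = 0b1010011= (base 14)5d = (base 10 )83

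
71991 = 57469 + 14522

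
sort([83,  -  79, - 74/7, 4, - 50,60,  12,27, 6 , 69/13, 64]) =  [ - 79,-50,-74/7, 4,  69/13,6,  12, 27, 60,64, 83]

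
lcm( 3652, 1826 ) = 3652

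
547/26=547/26 = 21.04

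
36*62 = 2232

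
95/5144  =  95/5144 = 0.02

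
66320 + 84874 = 151194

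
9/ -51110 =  - 9/51110=- 0.00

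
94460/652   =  144 + 143/163 = 144.88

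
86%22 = 20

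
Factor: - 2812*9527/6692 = -956783/239 = - 19^1*37^1*239^ ( - 1 )*1361^1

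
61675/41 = 61675/41 = 1504.27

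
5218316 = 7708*677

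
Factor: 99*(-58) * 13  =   - 74646 = - 2^1*3^2*11^1* 13^1*29^1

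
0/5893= 0 = 0.00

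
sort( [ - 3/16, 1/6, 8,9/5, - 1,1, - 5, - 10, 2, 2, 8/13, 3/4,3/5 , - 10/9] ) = [-10,-5, - 10/9, - 1, - 3/16,1/6, 3/5,8/13, 3/4,  1,9/5, 2,2,8]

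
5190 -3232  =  1958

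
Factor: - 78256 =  - 2^4 *67^1 *73^1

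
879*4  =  3516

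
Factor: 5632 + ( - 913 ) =3^1*11^2 *13^1 = 4719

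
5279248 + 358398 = 5637646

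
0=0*700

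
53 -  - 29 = 82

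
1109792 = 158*7024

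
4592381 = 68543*67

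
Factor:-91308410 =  - 2^1*5^1*  9130841^1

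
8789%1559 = 994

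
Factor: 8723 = 11^1*13^1 * 61^1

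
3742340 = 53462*70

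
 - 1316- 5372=-6688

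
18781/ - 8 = -2348+ 3/8 =-2347.62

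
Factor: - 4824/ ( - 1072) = 2^ ( - 1)*3^2 = 9/2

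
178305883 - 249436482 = - 71130599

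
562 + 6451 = 7013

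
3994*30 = 119820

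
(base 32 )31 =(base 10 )97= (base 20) 4h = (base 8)141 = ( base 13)76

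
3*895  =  2685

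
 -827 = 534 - 1361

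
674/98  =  6+43/49 = 6.88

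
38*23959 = 910442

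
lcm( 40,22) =440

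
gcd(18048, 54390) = 6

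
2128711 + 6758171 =8886882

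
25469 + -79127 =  - 53658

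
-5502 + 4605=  - 897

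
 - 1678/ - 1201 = 1678/1201 = 1.40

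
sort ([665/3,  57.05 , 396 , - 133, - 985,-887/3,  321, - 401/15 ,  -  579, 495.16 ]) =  [ - 985, - 579 , - 887/3, - 133, - 401/15, 57.05,665/3  ,  321, 396,495.16]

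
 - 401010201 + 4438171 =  - 396572030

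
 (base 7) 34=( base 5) 100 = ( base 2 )11001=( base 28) p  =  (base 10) 25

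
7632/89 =7632/89 = 85.75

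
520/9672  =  5/93 = 0.05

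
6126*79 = 483954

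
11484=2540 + 8944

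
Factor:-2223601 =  - 307^1*7243^1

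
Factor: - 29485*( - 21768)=2^3*3^1 * 5^1*907^1* 5897^1 = 641829480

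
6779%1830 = 1289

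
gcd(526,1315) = 263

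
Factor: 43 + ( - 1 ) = 2^1 * 3^1*7^1  =  42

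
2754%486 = 324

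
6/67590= 1/11265 =0.00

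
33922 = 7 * 4846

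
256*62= 15872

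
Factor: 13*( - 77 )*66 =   -  2^1*3^1*7^1* 11^2*13^1  =  - 66066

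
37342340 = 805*46388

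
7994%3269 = 1456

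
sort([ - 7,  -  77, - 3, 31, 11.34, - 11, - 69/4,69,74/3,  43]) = [ - 77, - 69/4, - 11, - 7, - 3, 11.34 , 74/3, 31, 43,69]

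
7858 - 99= 7759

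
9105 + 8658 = 17763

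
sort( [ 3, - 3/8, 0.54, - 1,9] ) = [- 1, - 3/8 , 0.54,  3,9] 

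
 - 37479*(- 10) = 374790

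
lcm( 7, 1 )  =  7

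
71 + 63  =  134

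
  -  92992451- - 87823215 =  - 5169236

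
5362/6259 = 5362/6259 = 0.86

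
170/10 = 17 = 17.00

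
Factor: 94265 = 5^1 * 17^1*1109^1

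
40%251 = 40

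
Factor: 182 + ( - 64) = 118 = 2^1*59^1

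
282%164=118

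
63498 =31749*2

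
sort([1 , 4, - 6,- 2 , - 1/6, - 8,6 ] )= [-8 ,  -  6, - 2, -1/6 , 1, 4,6 ]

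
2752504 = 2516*1094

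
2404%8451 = 2404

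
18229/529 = 18229/529 = 34.46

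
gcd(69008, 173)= 1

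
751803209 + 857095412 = 1608898621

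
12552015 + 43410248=55962263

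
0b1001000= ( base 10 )72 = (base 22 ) 36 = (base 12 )60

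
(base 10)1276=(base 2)10011111100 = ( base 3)1202021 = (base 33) 15M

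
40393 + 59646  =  100039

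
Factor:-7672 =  - 2^3*7^1*137^1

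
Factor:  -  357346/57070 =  - 5^(-1 )  *  11^1*13^( - 1)*37^1 = - 407/65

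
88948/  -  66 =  - 44474/33  =  - 1347.70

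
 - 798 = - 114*7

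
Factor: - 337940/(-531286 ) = 2^1*5^1*7^( - 1)*61^1*137^( - 1 ) = 610/959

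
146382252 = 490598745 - 344216493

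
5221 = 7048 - 1827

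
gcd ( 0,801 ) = 801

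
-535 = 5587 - 6122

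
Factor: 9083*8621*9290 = 2^1*5^1*31^1*37^1*233^1*293^1*929^1 = 727449204470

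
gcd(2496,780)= 156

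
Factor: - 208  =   - 2^4 * 13^1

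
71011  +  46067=117078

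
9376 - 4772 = 4604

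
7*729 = 5103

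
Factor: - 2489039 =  - 7^1*53^1*6709^1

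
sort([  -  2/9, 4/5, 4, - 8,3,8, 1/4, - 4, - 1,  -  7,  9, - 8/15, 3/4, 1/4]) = [ - 8, - 7,  -  4,  -  1,-8/15,-2/9,1/4,1/4 , 3/4, 4/5, 3, 4, 8,  9] 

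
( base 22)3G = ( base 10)82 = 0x52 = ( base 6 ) 214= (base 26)34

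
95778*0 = 0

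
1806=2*903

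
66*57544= 3797904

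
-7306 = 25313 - 32619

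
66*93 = 6138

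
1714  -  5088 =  - 3374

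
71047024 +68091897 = 139138921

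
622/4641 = 622/4641  =  0.13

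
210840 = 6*35140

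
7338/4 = 1834+1/2 = 1834.50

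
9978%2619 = 2121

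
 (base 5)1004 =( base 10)129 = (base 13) 9C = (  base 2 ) 10000001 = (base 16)81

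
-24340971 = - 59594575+35253604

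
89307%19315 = 12047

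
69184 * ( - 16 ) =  - 1106944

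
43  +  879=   922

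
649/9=72 + 1/9  =  72.11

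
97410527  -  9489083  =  87921444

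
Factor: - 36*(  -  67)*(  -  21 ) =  - 50652 = - 2^2*3^3*7^1 * 67^1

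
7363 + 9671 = 17034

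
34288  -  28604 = 5684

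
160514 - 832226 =-671712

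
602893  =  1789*337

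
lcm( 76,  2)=76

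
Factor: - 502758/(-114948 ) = 2^( - 1 )*17^1*53^1*103^(  -  1)= 901/206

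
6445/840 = 1289/168 = 7.67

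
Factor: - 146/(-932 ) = 73/466 = 2^(-1 )*73^1*233^( - 1)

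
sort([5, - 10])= [ - 10, 5]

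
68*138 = 9384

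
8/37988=2/9497 = 0.00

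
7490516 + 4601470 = 12091986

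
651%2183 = 651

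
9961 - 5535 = 4426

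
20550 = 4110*5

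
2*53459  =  106918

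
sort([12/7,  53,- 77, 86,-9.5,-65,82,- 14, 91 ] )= [ - 77,-65,-14,-9.5,  12/7, 53, 82, 86, 91] 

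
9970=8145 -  - 1825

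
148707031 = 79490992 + 69216039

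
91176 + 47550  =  138726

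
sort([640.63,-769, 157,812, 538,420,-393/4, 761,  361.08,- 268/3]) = [-769,-393/4,-268/3,157, 361.08,420,538,640.63,761,812]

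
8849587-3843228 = 5006359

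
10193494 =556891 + 9636603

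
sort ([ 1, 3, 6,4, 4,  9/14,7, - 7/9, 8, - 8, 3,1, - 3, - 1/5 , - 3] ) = [ - 8,  -  3,-3, - 7/9, - 1/5 , 9/14,1, 1, 3,3, 4, 4,  6,7, 8] 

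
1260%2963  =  1260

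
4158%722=548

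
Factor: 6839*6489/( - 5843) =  -3^2*7^2*103^1*977^1 * 5843^( - 1) = -  44378271/5843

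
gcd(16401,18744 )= 2343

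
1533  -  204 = 1329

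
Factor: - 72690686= -2^1*157^1*181^1* 1279^1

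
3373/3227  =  3373/3227 = 1.05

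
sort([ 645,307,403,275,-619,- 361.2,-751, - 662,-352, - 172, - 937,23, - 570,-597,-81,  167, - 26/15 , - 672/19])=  [ - 937  , - 751, - 662, - 619, - 597,  -  570, - 361.2,-352, - 172,-81, - 672/19  ,-26/15, 23, 167 , 275,  307, 403,645]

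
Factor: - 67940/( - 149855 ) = 2^2 * 17^ ( - 1 )*41^(  -  1)*79^1 = 316/697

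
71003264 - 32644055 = 38359209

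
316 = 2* 158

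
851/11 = 851/11 = 77.36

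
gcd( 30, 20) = 10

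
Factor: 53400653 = 601^1*88853^1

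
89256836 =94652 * 943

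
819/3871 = 117/553 = 0.21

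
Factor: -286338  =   - 2^1*3^1*13^1*3671^1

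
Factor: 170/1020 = 2^( - 1) * 3^(  -  1)= 1/6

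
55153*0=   0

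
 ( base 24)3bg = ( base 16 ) 7d8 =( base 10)2008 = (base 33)1rs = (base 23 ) 3I7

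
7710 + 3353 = 11063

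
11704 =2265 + 9439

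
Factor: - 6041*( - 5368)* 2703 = 2^3 * 3^1*7^1*11^1*17^1*53^1*61^1*  863^1 = 87653121864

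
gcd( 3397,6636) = 79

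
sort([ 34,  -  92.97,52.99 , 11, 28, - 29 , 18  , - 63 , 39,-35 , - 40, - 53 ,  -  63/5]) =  [ - 92.97, - 63 , - 53, - 40, - 35  , - 29, - 63/5,11, 18, 28, 34, 39,  52.99]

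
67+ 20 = 87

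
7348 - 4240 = 3108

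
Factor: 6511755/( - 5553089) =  - 3^1*5^1*233^ ( - 1 )*23833^(- 1)*434117^1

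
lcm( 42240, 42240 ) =42240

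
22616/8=2827=   2827.00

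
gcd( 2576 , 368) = 368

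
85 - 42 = 43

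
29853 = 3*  9951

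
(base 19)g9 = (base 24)D1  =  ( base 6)1241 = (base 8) 471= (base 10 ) 313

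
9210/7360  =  1 + 185/736= 1.25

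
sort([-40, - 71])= [-71,  -  40]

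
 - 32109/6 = -10703/2 = - 5351.50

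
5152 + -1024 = 4128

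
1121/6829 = 1121/6829 = 0.16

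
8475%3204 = 2067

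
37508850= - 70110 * ( - 535)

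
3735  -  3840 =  - 105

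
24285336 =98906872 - 74621536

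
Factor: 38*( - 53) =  - 2^1*19^1*53^1 = -  2014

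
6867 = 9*763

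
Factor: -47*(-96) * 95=428640  =  2^5*3^1*5^1*19^1 * 47^1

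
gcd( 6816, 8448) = 96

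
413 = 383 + 30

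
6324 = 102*62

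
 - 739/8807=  - 739/8807 = - 0.08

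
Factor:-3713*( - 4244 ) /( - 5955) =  - 15757972/5955 = -2^2*3^( - 1 )*5^( - 1 )*47^1*79^1*397^(-1) * 1061^1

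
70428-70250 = 178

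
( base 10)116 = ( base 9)138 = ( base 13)8c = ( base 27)48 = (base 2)1110100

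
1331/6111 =1331/6111 = 0.22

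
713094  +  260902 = 973996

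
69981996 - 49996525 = 19985471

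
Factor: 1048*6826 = 2^4 * 131^1 * 3413^1 = 7153648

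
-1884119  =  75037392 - 76921511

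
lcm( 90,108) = 540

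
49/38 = 1 + 11/38= 1.29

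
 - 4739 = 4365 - 9104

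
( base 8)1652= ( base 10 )938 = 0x3aa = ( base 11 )783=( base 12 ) 662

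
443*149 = 66007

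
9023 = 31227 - 22204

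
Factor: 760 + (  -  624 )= 136= 2^3*17^1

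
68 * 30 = 2040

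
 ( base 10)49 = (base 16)31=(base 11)45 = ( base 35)1E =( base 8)61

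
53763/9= 5973 + 2/3 = 5973.67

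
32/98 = 16/49 =0.33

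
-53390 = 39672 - 93062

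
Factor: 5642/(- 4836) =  - 7/6=-2^( - 1 )*3^(-1 )*7^1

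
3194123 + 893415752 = 896609875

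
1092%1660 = 1092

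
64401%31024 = 2353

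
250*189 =47250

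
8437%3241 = 1955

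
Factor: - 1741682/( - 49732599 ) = 2^1*3^(  -  1)*7^( - 3)*17^(-1 )*29^1 *2843^(-1 )*30029^1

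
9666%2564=1974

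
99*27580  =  2730420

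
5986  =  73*82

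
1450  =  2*725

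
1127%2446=1127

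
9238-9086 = 152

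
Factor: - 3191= - 3191^1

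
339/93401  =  339/93401 = 0.00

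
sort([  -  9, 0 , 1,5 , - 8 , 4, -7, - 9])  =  [  -  9,-9, - 8, - 7, 0 , 1,4,5] 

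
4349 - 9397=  - 5048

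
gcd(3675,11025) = 3675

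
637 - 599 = 38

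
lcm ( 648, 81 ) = 648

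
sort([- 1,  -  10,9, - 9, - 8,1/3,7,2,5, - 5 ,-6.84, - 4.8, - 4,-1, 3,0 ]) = [-10, - 9,-8, - 6.84,-5, -4.8, - 4 , -1, - 1,0,1/3,2 , 3,5,7 , 9 ] 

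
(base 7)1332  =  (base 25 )kd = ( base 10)513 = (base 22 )117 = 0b1000000001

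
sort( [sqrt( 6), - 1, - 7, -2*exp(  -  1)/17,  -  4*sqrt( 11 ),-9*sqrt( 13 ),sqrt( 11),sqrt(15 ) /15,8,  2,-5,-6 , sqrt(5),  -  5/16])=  [- 9*sqrt (13),-4*sqrt( 11), -7  , - 6 , - 5, - 1, - 5/16 , -2*exp( - 1)/17, sqrt( 15 ) /15,2, sqrt( 5 ), sqrt( 6),  sqrt ( 11), 8 ] 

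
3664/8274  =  1832/4137=   0.44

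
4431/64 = 69 + 15/64  =  69.23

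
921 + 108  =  1029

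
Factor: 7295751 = 3^4 * 90071^1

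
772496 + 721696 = 1494192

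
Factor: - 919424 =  - 2^7*11^1 * 653^1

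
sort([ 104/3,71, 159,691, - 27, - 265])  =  [ - 265, - 27,104/3, 71, 159,  691 ] 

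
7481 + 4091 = 11572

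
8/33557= 8/33557=0.00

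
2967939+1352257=4320196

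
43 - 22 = 21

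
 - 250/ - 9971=250/9971 = 0.03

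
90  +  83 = 173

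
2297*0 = 0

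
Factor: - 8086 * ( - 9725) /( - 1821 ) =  - 2^1 * 3^( - 1 )*5^2 * 13^1*311^1*389^1 *607^ ( - 1) = - 78636350/1821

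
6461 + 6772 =13233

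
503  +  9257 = 9760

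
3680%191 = 51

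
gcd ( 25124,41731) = 1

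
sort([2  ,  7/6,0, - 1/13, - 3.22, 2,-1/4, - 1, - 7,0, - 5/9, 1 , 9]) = [ - 7, - 3.22, - 1, - 5/9, - 1/4, - 1/13,0 , 0,1 , 7/6,  2,2,  9]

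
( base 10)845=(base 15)3B5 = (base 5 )11340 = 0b1101001101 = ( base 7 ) 2315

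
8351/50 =167 + 1/50 = 167.02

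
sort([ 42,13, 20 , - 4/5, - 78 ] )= [ - 78,-4/5, 13,20,  42]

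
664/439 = 664/439 = 1.51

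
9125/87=9125/87= 104.89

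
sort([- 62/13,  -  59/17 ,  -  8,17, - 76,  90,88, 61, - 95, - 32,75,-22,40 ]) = [-95, -76, - 32 ,- 22,-8, - 62/13, - 59/17,17,  40,61,75,  88,90 ]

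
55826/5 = 55826/5 = 11165.20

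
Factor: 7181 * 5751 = 3^4*43^1 * 71^1*167^1 = 41297931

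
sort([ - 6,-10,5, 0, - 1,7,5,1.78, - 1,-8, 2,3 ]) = [ - 10, - 8, -6, - 1 ,-1, 0,1.78 , 2, 3, 5, 5,7 ] 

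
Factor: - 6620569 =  - 19^1*348451^1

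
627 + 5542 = 6169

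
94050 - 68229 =25821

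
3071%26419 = 3071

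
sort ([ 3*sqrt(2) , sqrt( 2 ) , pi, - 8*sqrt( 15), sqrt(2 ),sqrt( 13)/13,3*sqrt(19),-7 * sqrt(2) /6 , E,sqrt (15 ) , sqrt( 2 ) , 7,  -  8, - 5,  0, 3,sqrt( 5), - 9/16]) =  [ - 8*sqrt( 15 ), - 8, - 5, - 7*sqrt(2 )/6, - 9/16,0,sqrt( 13)/13,sqrt( 2) , sqrt(2), sqrt( 2 ), sqrt( 5), E, 3, pi , sqrt( 15 ) , 3*sqrt(2 ),7, 3*sqrt(19 ) ] 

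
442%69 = 28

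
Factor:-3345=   -  3^1*5^1*223^1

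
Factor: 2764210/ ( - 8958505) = -2^1*79^1*3499^1 * 1791701^( - 1) = - 552842/1791701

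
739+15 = 754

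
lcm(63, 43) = 2709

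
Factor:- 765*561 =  - 3^3*5^1 * 11^1 * 17^2 = -429165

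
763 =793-30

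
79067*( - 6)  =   - 474402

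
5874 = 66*89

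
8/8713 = 8/8713 = 0.00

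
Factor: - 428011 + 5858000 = 29^1* 113^1*1657^1 = 5429989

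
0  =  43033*0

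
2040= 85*24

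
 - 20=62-82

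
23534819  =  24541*959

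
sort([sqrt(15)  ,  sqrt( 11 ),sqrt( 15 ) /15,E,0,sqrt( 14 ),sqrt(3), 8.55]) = [0,sqrt( 15) /15, sqrt(3 ), E , sqrt( 11 ),sqrt( 14 ), sqrt(15),8.55 ]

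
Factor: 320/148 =2^4*5^1*37^( - 1) = 80/37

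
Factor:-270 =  -2^1*3^3*5^1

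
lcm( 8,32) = 32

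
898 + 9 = 907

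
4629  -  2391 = 2238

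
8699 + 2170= 10869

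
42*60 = 2520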